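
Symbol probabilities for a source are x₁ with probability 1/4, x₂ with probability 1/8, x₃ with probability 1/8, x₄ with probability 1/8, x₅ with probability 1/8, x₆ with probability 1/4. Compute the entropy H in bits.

2.5 bits

Each probability is a power of 1/2, so log₂(1/p) is an integer.
H = Σ p·log₂(1/p) = 1/4·2 + 1/8·3 + 1/8·3 + 1/8·3 + 1/8·3 + 1/4·2 = 2.5 bits.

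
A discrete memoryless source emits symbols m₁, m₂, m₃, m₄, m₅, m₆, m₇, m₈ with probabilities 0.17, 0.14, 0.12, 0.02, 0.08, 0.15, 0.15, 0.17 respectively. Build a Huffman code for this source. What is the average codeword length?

2.93 bits/symbol

Repeatedly combine the two least-probable nodes; the expected code length is the sum of the merged weights.
merge 1/50 + 2/25 → 1/10
merge 1/10 + 3/25 → 11/50
merge 7/50 + 3/20 → 29/100
merge 3/20 + 17/100 → 8/25
merge 17/100 + 11/50 → 39/100
merge 29/100 + 8/25 → 61/100
merge 39/100 + 61/100 → 1
L = 1/10 + 11/50 + 29/100 + 8/25 + 39/100 + 61/100 + 1 = 293/100 = 2.93 bits/symbol.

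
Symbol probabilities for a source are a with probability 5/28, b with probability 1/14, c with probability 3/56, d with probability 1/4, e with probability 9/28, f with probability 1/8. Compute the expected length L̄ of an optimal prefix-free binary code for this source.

2.375 bits/symbol

Repeatedly combine the two least-probable nodes; the expected code length is the sum of the merged weights.
merge 3/56 + 1/14 → 1/8
merge 1/8 + 1/8 → 1/4
merge 5/28 + 1/4 → 3/7
merge 1/4 + 9/28 → 4/7
merge 3/7 + 4/7 → 1
L = 1/8 + 1/4 + 3/7 + 4/7 + 1 = 19/8 = 2.375 bits/symbol.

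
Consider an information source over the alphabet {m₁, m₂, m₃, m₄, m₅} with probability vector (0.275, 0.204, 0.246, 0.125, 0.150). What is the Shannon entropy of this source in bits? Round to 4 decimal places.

H = −Σ pᵢ log₂ pᵢ.
−0.275·log₂(0.275) = 0.5122
−0.204·log₂(0.204) = 0.4678
−0.246·log₂(0.246) = 0.4977
−0.125·log₂(0.125) = 0.3750
−0.150·log₂(0.150) = 0.4105
Sum ≈ 2.2633 → 2.2633 bits.

2.2633 bits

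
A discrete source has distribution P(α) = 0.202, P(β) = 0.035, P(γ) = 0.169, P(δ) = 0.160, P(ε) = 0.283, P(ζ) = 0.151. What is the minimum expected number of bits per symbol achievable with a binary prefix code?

Repeatedly combine the two least-probable nodes; the expected code length is the sum of the merged weights.
merge 7/200 + 151/1000 → 93/500
merge 4/25 + 169/1000 → 329/1000
merge 93/500 + 101/500 → 97/250
merge 283/1000 + 329/1000 → 153/250
merge 97/250 + 153/250 → 1
L = 93/500 + 329/1000 + 97/250 + 153/250 + 1 = 503/200 = 2.515 bits/symbol.

2.515 bits/symbol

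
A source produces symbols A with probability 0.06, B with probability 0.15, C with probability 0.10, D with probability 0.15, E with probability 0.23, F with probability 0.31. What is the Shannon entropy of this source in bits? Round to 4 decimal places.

2.4083 bits

H = −Σ pᵢ log₂ pᵢ.
−0.06·log₂(0.06) = 0.2435
−0.15·log₂(0.15) = 0.4105
−0.10·log₂(0.10) = 0.3322
−0.15·log₂(0.15) = 0.4105
−0.23·log₂(0.23) = 0.4877
−0.31·log₂(0.31) = 0.5238
Sum ≈ 2.4083 → 2.4083 bits.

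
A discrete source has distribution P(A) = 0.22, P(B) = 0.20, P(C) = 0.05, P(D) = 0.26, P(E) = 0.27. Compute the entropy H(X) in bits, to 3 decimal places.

2.176 bits

H = −Σ pᵢ log₂ pᵢ.
−0.22·log₂(0.22) = 0.4806
−0.20·log₂(0.20) = 0.4644
−0.05·log₂(0.05) = 0.2161
−0.26·log₂(0.26) = 0.5053
−0.27·log₂(0.27) = 0.5100
Sum ≈ 2.1764 → 2.176 bits.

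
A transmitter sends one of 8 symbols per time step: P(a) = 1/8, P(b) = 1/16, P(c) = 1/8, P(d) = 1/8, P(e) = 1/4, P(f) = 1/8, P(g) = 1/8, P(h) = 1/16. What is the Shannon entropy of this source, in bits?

2.875 bits

Each probability is a power of 1/2, so log₂(1/p) is an integer.
H = Σ p·log₂(1/p) = 1/8·3 + 1/16·4 + 1/8·3 + 1/8·3 + 1/4·2 + 1/8·3 + 1/8·3 + 1/16·4 = 2.875 bits.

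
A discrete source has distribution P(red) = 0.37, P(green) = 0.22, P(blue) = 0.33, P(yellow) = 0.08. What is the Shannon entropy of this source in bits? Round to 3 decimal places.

1.831 bits

H = −Σ pᵢ log₂ pᵢ.
−0.37·log₂(0.37) = 0.5307
−0.22·log₂(0.22) = 0.4806
−0.33·log₂(0.33) = 0.5278
−0.08·log₂(0.08) = 0.2915
Sum ≈ 1.8306 → 1.831 bits.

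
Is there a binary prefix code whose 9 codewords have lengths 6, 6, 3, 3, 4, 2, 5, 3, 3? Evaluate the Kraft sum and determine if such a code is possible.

0.875; yes

With common denominator 2^6 = 64: Σ 2^(−ℓᵢ) = 1/64 + 1/64 + 8/64 + 8/64 + 4/64 + 16/64 + 2/64 + 8/64 + 8/64 = 56/64 = 0.875.
Kraft's inequality requires Σ ≤ 1; here Σ = 0.875 ≤ 1, so such a prefix code exists.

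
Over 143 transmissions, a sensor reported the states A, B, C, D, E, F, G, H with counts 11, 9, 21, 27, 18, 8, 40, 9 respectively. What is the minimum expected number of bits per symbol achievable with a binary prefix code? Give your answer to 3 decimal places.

2.790 bits/symbol

Probabilities are the counts divided by 143.
Repeatedly combine the two least-probable nodes; the expected code length is the sum of the merged weights.
merge 8/143 + 9/143 → 17/143
merge 9/143 + 1/13 → 20/143
merge 17/143 + 18/143 → 35/143
merge 20/143 + 21/143 → 41/143
merge 27/143 + 35/143 → 62/143
merge 40/143 + 41/143 → 81/143
merge 62/143 + 81/143 → 1
L = 17/143 + 20/143 + 35/143 + 41/143 + 62/143 + 81/143 + 1 = 399/143 ≈ 2.790 bits/symbol.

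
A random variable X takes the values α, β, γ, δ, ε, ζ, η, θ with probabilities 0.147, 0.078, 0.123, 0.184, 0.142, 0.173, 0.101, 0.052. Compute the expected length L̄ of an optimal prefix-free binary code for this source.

Repeatedly combine the two least-probable nodes; the expected code length is the sum of the merged weights.
merge 13/250 + 39/500 → 13/100
merge 101/1000 + 123/1000 → 28/125
merge 13/100 + 71/500 → 34/125
merge 147/1000 + 173/1000 → 8/25
merge 23/125 + 28/125 → 51/125
merge 34/125 + 8/25 → 74/125
merge 51/125 + 74/125 → 1
L = 13/100 + 28/125 + 34/125 + 8/25 + 51/125 + 74/125 + 1 = 1473/500 = 2.946 bits/symbol.

2.946 bits/symbol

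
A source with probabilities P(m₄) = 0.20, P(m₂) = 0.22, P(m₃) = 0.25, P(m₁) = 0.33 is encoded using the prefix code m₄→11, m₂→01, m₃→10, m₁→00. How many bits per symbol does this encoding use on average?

2 bits/symbol

L̄ = Σ pᵢ·ℓᵢ = 0.20·2 + 0.22·2 + 0.25·2 + 0.33·2 = 2 bits/symbol.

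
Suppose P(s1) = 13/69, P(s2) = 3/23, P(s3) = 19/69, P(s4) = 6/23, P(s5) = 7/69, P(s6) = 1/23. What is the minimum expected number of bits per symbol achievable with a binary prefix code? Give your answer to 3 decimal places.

Repeatedly combine the two least-probable nodes; the expected code length is the sum of the merged weights.
merge 1/23 + 7/69 → 10/69
merge 3/23 + 10/69 → 19/69
merge 13/69 + 6/23 → 31/69
merge 19/69 + 19/69 → 38/69
merge 31/69 + 38/69 → 1
L = 10/69 + 19/69 + 31/69 + 38/69 + 1 = 167/69 ≈ 2.420 bits/symbol.

2.420 bits/symbol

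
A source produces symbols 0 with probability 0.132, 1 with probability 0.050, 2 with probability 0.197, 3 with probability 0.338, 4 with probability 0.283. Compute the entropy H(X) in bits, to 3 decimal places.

H = −Σ pᵢ log₂ pᵢ.
−0.132·log₂(0.132) = 0.3856
−0.050·log₂(0.050) = 0.2161
−0.197·log₂(0.197) = 0.4617
−0.338·log₂(0.338) = 0.5289
−0.283·log₂(0.283) = 0.5154
Sum ≈ 2.1078 → 2.108 bits.

2.108 bits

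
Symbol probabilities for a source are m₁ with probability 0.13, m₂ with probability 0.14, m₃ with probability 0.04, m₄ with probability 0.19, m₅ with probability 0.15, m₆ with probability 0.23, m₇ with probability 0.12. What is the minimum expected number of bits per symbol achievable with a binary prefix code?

2.74 bits/symbol

Repeatedly combine the two least-probable nodes; the expected code length is the sum of the merged weights.
merge 1/25 + 3/25 → 4/25
merge 13/100 + 7/50 → 27/100
merge 3/20 + 4/25 → 31/100
merge 19/100 + 23/100 → 21/50
merge 27/100 + 31/100 → 29/50
merge 21/50 + 29/50 → 1
L = 4/25 + 27/100 + 31/100 + 21/50 + 29/50 + 1 = 137/50 = 2.74 bits/symbol.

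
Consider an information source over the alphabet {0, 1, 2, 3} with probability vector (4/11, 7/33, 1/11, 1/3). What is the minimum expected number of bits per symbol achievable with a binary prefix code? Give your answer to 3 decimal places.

Repeatedly combine the two least-probable nodes; the expected code length is the sum of the merged weights.
merge 1/11 + 7/33 → 10/33
merge 10/33 + 1/3 → 7/11
merge 4/11 + 7/11 → 1
L = 10/33 + 7/11 + 1 = 64/33 ≈ 1.939 bits/symbol.

1.939 bits/symbol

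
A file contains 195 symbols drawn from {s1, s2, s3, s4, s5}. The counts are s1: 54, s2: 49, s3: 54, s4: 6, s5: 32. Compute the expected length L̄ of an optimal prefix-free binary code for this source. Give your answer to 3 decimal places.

2.195 bits/symbol

Probabilities are the counts divided by 195.
Repeatedly combine the two least-probable nodes; the expected code length is the sum of the merged weights.
merge 2/65 + 32/195 → 38/195
merge 38/195 + 49/195 → 29/65
merge 18/65 + 18/65 → 36/65
merge 29/65 + 36/65 → 1
L = 38/195 + 29/65 + 36/65 + 1 = 428/195 ≈ 2.195 bits/symbol.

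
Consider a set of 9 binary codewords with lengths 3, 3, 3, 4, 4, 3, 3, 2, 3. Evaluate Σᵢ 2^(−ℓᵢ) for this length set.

1.125

With common denominator 2^4 = 16: Σ 2^(−ℓᵢ) = 2/16 + 2/16 + 2/16 + 1/16 + 1/16 + 2/16 + 2/16 + 4/16 + 2/16 = 18/16 = 1.125.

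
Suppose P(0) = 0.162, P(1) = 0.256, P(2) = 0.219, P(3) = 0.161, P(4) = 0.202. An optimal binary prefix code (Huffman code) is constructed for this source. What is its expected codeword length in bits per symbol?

2.323 bits/symbol

Repeatedly combine the two least-probable nodes; the expected code length is the sum of the merged weights.
merge 161/1000 + 81/500 → 323/1000
merge 101/500 + 219/1000 → 421/1000
merge 32/125 + 323/1000 → 579/1000
merge 421/1000 + 579/1000 → 1
L = 323/1000 + 421/1000 + 579/1000 + 1 = 2323/1000 = 2.323 bits/symbol.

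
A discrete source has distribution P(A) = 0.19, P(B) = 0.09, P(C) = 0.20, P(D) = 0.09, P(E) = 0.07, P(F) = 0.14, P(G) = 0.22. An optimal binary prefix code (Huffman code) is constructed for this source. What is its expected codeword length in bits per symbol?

Repeatedly combine the two least-probable nodes; the expected code length is the sum of the merged weights.
merge 7/100 + 9/100 → 4/25
merge 9/100 + 7/50 → 23/100
merge 4/25 + 19/100 → 7/20
merge 1/5 + 11/50 → 21/50
merge 23/100 + 7/20 → 29/50
merge 21/50 + 29/50 → 1
L = 4/25 + 23/100 + 7/20 + 21/50 + 29/50 + 1 = 137/50 = 2.74 bits/symbol.

2.74 bits/symbol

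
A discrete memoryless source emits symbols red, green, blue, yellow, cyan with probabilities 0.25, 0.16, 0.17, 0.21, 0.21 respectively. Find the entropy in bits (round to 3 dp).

H = −Σ pᵢ log₂ pᵢ.
−0.25·log₂(0.25) = 0.5000
−0.16·log₂(0.16) = 0.4230
−0.17·log₂(0.17) = 0.4346
−0.21·log₂(0.21) = 0.4728
−0.21·log₂(0.21) = 0.4728
Sum ≈ 2.3033 → 2.303 bits.

2.303 bits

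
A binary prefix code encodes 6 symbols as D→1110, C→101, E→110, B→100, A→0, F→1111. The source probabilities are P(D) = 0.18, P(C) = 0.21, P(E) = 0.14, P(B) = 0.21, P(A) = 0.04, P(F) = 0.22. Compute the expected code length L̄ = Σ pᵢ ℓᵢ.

L̄ = Σ pᵢ·ℓᵢ = 0.18·4 + 0.21·3 + 0.14·3 + 0.21·3 + 0.04·1 + 0.22·4 = 3.32 bits/symbol.

3.32 bits/symbol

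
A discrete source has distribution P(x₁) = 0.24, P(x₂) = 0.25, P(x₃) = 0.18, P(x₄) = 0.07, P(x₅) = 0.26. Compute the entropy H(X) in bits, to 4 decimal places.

2.2133 bits

H = −Σ pᵢ log₂ pᵢ.
−0.24·log₂(0.24) = 0.4941
−0.25·log₂(0.25) = 0.5000
−0.18·log₂(0.18) = 0.4453
−0.07·log₂(0.07) = 0.2686
−0.26·log₂(0.26) = 0.5053
Sum ≈ 2.2133 → 2.2133 bits.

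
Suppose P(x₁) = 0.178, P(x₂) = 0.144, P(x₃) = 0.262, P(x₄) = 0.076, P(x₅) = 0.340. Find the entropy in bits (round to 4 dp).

2.1638 bits

H = −Σ pᵢ log₂ pᵢ.
−0.178·log₂(0.178) = 0.4432
−0.144·log₂(0.144) = 0.4026
−0.262·log₂(0.262) = 0.5063
−0.076·log₂(0.076) = 0.2826
−0.340·log₂(0.340) = 0.5292
Sum ≈ 2.1638 → 2.1638 bits.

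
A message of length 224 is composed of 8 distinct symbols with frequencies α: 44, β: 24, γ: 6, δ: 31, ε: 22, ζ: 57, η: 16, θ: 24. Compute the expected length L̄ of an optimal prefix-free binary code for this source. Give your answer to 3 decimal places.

2.844 bits/symbol

Probabilities are the counts divided by 224.
Repeatedly combine the two least-probable nodes; the expected code length is the sum of the merged weights.
merge 3/112 + 1/14 → 11/112
merge 11/112 + 11/112 → 11/56
merge 3/28 + 3/28 → 3/14
merge 31/224 + 11/56 → 75/224
merge 11/56 + 3/14 → 23/56
merge 57/224 + 75/224 → 33/56
merge 23/56 + 33/56 → 1
L = 11/112 + 11/56 + 3/14 + 75/224 + 23/56 + 33/56 + 1 = 91/32 ≈ 2.844 bits/symbol.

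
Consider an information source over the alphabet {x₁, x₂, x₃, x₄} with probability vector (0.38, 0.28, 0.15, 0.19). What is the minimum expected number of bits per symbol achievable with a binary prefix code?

Repeatedly combine the two least-probable nodes; the expected code length is the sum of the merged weights.
merge 3/20 + 19/100 → 17/50
merge 7/25 + 17/50 → 31/50
merge 19/50 + 31/50 → 1
L = 17/50 + 31/50 + 1 = 49/25 = 1.96 bits/symbol.

1.96 bits/symbol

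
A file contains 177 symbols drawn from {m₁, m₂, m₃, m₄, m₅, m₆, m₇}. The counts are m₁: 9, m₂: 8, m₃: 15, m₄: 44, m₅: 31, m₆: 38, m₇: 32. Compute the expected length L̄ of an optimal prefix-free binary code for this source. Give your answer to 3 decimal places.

2.633 bits/symbol

Probabilities are the counts divided by 177.
Repeatedly combine the two least-probable nodes; the expected code length is the sum of the merged weights.
merge 8/177 + 3/59 → 17/177
merge 5/59 + 17/177 → 32/177
merge 31/177 + 32/177 → 21/59
merge 32/177 + 38/177 → 70/177
merge 44/177 + 21/59 → 107/177
merge 70/177 + 107/177 → 1
L = 17/177 + 32/177 + 21/59 + 70/177 + 107/177 + 1 = 466/177 ≈ 2.633 bits/symbol.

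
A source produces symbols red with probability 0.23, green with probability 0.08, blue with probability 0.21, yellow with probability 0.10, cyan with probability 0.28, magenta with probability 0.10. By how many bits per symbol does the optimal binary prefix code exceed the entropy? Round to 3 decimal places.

0.029 bits

Entropy H = −Σ p log₂ p ≈ 2.4306 bits.
Huffman merges: 2/25+1/10→9/50; 1/10+9/50→7/25; 21/100+23/100→11/25; 7/25+7/25→14/25; 11/25+14/25→1. L = 123/50 ≈ 2.4600.
L − H = 2.4600 − 2.4306 = 0.029 bits.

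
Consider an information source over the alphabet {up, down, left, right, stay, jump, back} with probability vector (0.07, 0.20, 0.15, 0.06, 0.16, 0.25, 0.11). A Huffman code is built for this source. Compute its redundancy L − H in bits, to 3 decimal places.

0.020 bits

Entropy H = −Σ p log₂ p ≈ 2.6603 bits.
Huffman merges: 3/50+7/100→13/100; 11/100+13/100→6/25; 3/20+4/25→31/100; 1/5+6/25→11/25; 1/4+31/100→14/25; 11/25+14/25→1. L = 67/25 ≈ 2.6800.
L − H = 2.6800 − 2.6603 = 0.020 bits.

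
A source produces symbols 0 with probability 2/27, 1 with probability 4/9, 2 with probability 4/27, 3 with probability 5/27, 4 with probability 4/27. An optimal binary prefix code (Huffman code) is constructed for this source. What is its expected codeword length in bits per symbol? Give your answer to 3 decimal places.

2.111 bits/symbol

Repeatedly combine the two least-probable nodes; the expected code length is the sum of the merged weights.
merge 2/27 + 4/27 → 2/9
merge 4/27 + 5/27 → 1/3
merge 2/9 + 1/3 → 5/9
merge 4/9 + 5/9 → 1
L = 2/9 + 1/3 + 5/9 + 1 = 19/9 ≈ 2.111 bits/symbol.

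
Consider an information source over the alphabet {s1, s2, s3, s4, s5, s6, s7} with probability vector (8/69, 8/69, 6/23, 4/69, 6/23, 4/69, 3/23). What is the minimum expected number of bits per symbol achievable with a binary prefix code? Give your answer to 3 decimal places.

Repeatedly combine the two least-probable nodes; the expected code length is the sum of the merged weights.
merge 4/69 + 4/69 → 8/69
merge 8/69 + 8/69 → 16/69
merge 8/69 + 3/23 → 17/69
merge 16/69 + 17/69 → 11/23
merge 6/23 + 6/23 → 12/23
merge 11/23 + 12/23 → 1
L = 8/69 + 16/69 + 17/69 + 11/23 + 12/23 + 1 = 179/69 ≈ 2.594 bits/symbol.

2.594 bits/symbol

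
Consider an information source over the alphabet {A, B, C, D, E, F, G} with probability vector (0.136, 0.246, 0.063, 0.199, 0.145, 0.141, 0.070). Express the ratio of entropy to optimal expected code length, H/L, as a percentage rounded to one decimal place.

99.5%

Entropy H = −Σ p log₂ p ≈ 2.6750 bits.
Huffman merges: 63/1000+7/100→133/1000; 133/1000+17/125→269/1000; 141/1000+29/200→143/500; 199/1000+123/500→89/200; 269/1000+143/500→111/200; 89/200+111/200→1. L = 336/125 ≈ 2.6880.
Efficiency = H/L = 2.6750/2.6880 = 99.5%.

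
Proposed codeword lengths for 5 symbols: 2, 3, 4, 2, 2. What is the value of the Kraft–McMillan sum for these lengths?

0.9375

With common denominator 2^4 = 16: Σ 2^(−ℓᵢ) = 4/16 + 2/16 + 1/16 + 4/16 + 4/16 = 15/16 = 0.9375.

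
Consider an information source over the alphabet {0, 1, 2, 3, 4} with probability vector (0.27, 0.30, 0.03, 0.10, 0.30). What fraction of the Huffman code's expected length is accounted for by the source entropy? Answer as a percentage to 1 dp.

Entropy H = −Σ p log₂ p ≈ 2.0362 bits.
Huffman merges: 3/100+1/10→13/100; 13/100+27/100→2/5; 3/10+3/10→3/5; 2/5+3/5→1. L = 213/100 ≈ 2.1300.
Efficiency = H/L = 2.0362/2.1300 = 95.6%.

95.6%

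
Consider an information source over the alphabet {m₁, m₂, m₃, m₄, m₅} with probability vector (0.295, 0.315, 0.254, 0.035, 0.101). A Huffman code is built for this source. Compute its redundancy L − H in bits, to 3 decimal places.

0.086 bits

Entropy H = −Σ p log₂ p ≈ 2.0501 bits.
Huffman merges: 7/200+101/1000→17/125; 17/125+127/500→39/100; 59/200+63/200→61/100; 39/100+61/100→1. L = 267/125 ≈ 2.1360.
L − H = 2.1360 − 2.0501 = 0.086 bits.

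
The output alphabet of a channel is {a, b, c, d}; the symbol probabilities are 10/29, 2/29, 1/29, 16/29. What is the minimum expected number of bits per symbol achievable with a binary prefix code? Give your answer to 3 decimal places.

1.552 bits/symbol

Repeatedly combine the two least-probable nodes; the expected code length is the sum of the merged weights.
merge 1/29 + 2/29 → 3/29
merge 3/29 + 10/29 → 13/29
merge 13/29 + 16/29 → 1
L = 3/29 + 13/29 + 1 = 45/29 ≈ 1.552 bits/symbol.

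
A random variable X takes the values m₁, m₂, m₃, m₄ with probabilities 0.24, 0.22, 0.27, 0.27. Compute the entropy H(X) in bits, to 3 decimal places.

H = −Σ pᵢ log₂ pᵢ.
−0.24·log₂(0.24) = 0.4941
−0.22·log₂(0.22) = 0.4806
−0.27·log₂(0.27) = 0.5100
−0.27·log₂(0.27) = 0.5100
Sum ≈ 1.9948 → 1.995 bits.

1.995 bits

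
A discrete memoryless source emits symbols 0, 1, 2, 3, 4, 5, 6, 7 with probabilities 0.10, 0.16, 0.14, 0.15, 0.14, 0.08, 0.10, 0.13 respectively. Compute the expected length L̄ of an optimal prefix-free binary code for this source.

3 bits/symbol

Repeatedly combine the two least-probable nodes; the expected code length is the sum of the merged weights.
merge 2/25 + 1/10 → 9/50
merge 1/10 + 13/100 → 23/100
merge 7/50 + 7/50 → 7/25
merge 3/20 + 4/25 → 31/100
merge 9/50 + 23/100 → 41/100
merge 7/25 + 31/100 → 59/100
merge 41/100 + 59/100 → 1
L = 9/50 + 23/100 + 7/25 + 31/100 + 41/100 + 59/100 + 1 = 3 bits/symbol.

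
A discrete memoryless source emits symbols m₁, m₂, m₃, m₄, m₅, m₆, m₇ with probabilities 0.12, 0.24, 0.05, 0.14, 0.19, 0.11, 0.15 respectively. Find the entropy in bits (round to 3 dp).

2.690 bits

H = −Σ pᵢ log₂ pᵢ.
−0.12·log₂(0.12) = 0.3671
−0.24·log₂(0.24) = 0.4941
−0.05·log₂(0.05) = 0.2161
−0.14·log₂(0.14) = 0.3971
−0.19·log₂(0.19) = 0.4552
−0.11·log₂(0.11) = 0.3503
−0.15·log₂(0.15) = 0.4105
Sum ≈ 2.6905 → 2.690 bits.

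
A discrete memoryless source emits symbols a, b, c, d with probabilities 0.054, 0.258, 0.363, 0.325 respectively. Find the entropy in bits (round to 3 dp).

1.789 bits

H = −Σ pᵢ log₂ pᵢ.
−0.054·log₂(0.054) = 0.2274
−0.258·log₂(0.258) = 0.5043
−0.363·log₂(0.363) = 0.5307
−0.325·log₂(0.325) = 0.5270
Sum ≈ 1.7893 → 1.789 bits.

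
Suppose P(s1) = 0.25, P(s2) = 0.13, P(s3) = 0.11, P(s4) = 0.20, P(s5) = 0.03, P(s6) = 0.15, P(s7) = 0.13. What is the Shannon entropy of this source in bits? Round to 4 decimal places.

2.6423 bits

H = −Σ pᵢ log₂ pᵢ.
−0.25·log₂(0.25) = 0.5000
−0.13·log₂(0.13) = 0.3826
−0.11·log₂(0.11) = 0.3503
−0.20·log₂(0.20) = 0.4644
−0.03·log₂(0.03) = 0.1518
−0.15·log₂(0.15) = 0.4105
−0.13·log₂(0.13) = 0.3826
Sum ≈ 2.6423 → 2.6423 bits.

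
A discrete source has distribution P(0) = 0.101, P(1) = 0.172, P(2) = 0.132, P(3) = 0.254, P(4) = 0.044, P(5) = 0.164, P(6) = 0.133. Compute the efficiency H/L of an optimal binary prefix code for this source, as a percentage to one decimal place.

98.3%

Entropy H = −Σ p log₂ p ≈ 2.6718 bits.
Huffman merges: 11/250+101/1000→29/200; 33/250+133/1000→53/200; 29/200+41/250→309/1000; 43/250+127/500→213/500; 53/200+309/1000→287/500; 213/500+287/500→1. L = 2719/1000 ≈ 2.7190.
Efficiency = H/L = 2.6718/2.7190 = 98.3%.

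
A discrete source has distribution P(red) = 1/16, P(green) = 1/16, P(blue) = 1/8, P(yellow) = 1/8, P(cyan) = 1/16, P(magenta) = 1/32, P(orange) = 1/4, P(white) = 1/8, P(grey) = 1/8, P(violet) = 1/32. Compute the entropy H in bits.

3.0625 bits

Each probability is a power of 1/2, so log₂(1/p) is an integer.
H = Σ p·log₂(1/p) = 1/16·4 + 1/16·4 + 1/8·3 + 1/8·3 + 1/16·4 + 1/32·5 + 1/4·2 + 1/8·3 + 1/8·3 + 1/32·5 = 3.0625 bits.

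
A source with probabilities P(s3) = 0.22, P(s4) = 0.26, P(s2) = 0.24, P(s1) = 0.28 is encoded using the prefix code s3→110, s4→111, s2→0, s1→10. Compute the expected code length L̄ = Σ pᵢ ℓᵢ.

2.24 bits/symbol

L̄ = Σ pᵢ·ℓᵢ = 0.22·3 + 0.26·3 + 0.24·1 + 0.28·2 = 2.24 bits/symbol.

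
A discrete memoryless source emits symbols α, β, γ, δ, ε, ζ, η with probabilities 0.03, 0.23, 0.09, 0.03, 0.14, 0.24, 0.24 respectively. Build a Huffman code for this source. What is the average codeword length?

2.5 bits/symbol

Repeatedly combine the two least-probable nodes; the expected code length is the sum of the merged weights.
merge 3/100 + 3/100 → 3/50
merge 3/50 + 9/100 → 3/20
merge 7/50 + 3/20 → 29/100
merge 23/100 + 6/25 → 47/100
merge 6/25 + 29/100 → 53/100
merge 47/100 + 53/100 → 1
L = 3/50 + 3/20 + 29/100 + 47/100 + 53/100 + 1 = 5/2 = 2.5 bits/symbol.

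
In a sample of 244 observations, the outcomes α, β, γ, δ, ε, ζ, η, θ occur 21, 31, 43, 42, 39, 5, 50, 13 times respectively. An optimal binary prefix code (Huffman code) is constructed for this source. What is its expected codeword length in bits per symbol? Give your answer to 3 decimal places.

Probabilities are the counts divided by 244.
Repeatedly combine the two least-probable nodes; the expected code length is the sum of the merged weights.
merge 5/244 + 13/244 → 9/122
merge 9/122 + 21/244 → 39/244
merge 31/244 + 39/244 → 35/122
merge 39/244 + 21/122 → 81/244
merge 43/244 + 25/122 → 93/244
merge 35/122 + 81/244 → 151/244
merge 93/244 + 151/244 → 1
L = 9/122 + 39/244 + 35/122 + 81/244 + 93/244 + 151/244 + 1 = 174/61 ≈ 2.852 bits/symbol.

2.852 bits/symbol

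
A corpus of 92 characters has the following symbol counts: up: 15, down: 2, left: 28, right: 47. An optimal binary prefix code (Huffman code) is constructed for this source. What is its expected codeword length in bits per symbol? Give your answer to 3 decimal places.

1.674 bits/symbol

Probabilities are the counts divided by 92.
Repeatedly combine the two least-probable nodes; the expected code length is the sum of the merged weights.
merge 1/46 + 15/92 → 17/92
merge 17/92 + 7/23 → 45/92
merge 45/92 + 47/92 → 1
L = 17/92 + 45/92 + 1 = 77/46 ≈ 1.674 bits/symbol.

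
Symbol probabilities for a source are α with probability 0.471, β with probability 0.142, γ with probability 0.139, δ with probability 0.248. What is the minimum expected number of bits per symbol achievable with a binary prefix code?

1.81 bits/symbol

Repeatedly combine the two least-probable nodes; the expected code length is the sum of the merged weights.
merge 139/1000 + 71/500 → 281/1000
merge 31/125 + 281/1000 → 529/1000
merge 471/1000 + 529/1000 → 1
L = 281/1000 + 529/1000 + 1 = 181/100 = 1.81 bits/symbol.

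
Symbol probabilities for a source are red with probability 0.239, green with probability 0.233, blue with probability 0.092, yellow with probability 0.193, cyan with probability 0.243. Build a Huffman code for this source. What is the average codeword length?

Repeatedly combine the two least-probable nodes; the expected code length is the sum of the merged weights.
merge 23/250 + 193/1000 → 57/200
merge 233/1000 + 239/1000 → 59/125
merge 243/1000 + 57/200 → 66/125
merge 59/125 + 66/125 → 1
L = 57/200 + 59/125 + 66/125 + 1 = 457/200 = 2.285 bits/symbol.

2.285 bits/symbol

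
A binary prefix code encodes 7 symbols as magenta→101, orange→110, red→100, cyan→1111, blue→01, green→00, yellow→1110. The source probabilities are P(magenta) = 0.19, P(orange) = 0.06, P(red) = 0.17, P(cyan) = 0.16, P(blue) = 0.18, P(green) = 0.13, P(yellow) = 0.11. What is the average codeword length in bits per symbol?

2.96 bits/symbol

L̄ = Σ pᵢ·ℓᵢ = 0.19·3 + 0.06·3 + 0.17·3 + 0.16·4 + 0.18·2 + 0.13·2 + 0.11·4 = 2.96 bits/symbol.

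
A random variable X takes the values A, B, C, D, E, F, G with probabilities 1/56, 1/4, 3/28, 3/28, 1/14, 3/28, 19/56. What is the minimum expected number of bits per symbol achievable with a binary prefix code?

2.5 bits/symbol

Repeatedly combine the two least-probable nodes; the expected code length is the sum of the merged weights.
merge 1/56 + 1/14 → 5/56
merge 5/56 + 3/28 → 11/56
merge 3/28 + 3/28 → 3/14
merge 11/56 + 3/14 → 23/56
merge 1/4 + 19/56 → 33/56
merge 23/56 + 33/56 → 1
L = 5/56 + 11/56 + 3/14 + 23/56 + 33/56 + 1 = 5/2 = 2.5 bits/symbol.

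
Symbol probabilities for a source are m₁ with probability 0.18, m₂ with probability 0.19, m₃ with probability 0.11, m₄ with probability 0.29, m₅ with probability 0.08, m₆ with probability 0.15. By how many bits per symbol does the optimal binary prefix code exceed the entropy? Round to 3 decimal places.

Entropy H = −Σ p log₂ p ≈ 2.4708 bits.
Huffman merges: 2/25+11/100→19/100; 3/20+9/50→33/100; 19/100+19/100→19/50; 29/100+33/100→31/50; 19/50+31/50→1. L = 63/25 ≈ 2.5200.
L − H = 2.5200 − 2.4708 = 0.049 bits.

0.049 bits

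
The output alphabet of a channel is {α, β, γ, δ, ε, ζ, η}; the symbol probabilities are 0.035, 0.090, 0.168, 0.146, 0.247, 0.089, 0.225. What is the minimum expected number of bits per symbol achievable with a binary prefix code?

2.652 bits/symbol

Repeatedly combine the two least-probable nodes; the expected code length is the sum of the merged weights.
merge 7/200 + 89/1000 → 31/250
merge 9/100 + 31/250 → 107/500
merge 73/500 + 21/125 → 157/500
merge 107/500 + 9/40 → 439/1000
merge 247/1000 + 157/500 → 561/1000
merge 439/1000 + 561/1000 → 1
L = 31/250 + 107/500 + 157/500 + 439/1000 + 561/1000 + 1 = 663/250 = 2.652 bits/symbol.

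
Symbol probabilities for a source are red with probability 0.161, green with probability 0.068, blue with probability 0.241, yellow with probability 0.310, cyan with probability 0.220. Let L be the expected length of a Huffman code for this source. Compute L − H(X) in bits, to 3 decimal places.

Entropy H = −Σ p log₂ p ≈ 2.1871 bits.
Huffman merges: 17/250+161/1000→229/1000; 11/50+229/1000→449/1000; 241/1000+31/100→551/1000; 449/1000+551/1000→1. L = 2229/1000 ≈ 2.2290.
L − H = 2.2290 − 2.1871 = 0.042 bits.

0.042 bits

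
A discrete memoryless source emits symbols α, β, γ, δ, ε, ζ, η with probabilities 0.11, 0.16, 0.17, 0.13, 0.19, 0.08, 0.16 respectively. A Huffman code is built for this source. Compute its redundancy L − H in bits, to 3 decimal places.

0.050 bits

Entropy H = −Σ p log₂ p ≈ 2.7603 bits.
Huffman merges: 2/25+11/100→19/100; 13/100+4/25→29/100; 4/25+17/100→33/100; 19/100+19/100→19/50; 29/100+33/100→31/50; 19/50+31/50→1. L = 281/100 ≈ 2.8100.
L − H = 2.8100 − 2.7603 = 0.050 bits.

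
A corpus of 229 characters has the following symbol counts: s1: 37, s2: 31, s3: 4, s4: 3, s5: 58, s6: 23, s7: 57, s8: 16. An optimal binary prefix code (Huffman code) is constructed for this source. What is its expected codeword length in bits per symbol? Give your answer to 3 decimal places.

Probabilities are the counts divided by 229.
Repeatedly combine the two least-probable nodes; the expected code length is the sum of the merged weights.
merge 3/229 + 4/229 → 7/229
merge 7/229 + 16/229 → 23/229
merge 23/229 + 23/229 → 46/229
merge 31/229 + 37/229 → 68/229
merge 46/229 + 57/229 → 103/229
merge 58/229 + 68/229 → 126/229
merge 103/229 + 126/229 → 1
L = 7/229 + 23/229 + 46/229 + 68/229 + 103/229 + 126/229 + 1 = 602/229 ≈ 2.629 bits/symbol.

2.629 bits/symbol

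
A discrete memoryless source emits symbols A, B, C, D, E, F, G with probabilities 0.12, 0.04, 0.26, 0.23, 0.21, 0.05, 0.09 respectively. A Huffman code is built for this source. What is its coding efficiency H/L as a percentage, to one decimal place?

Entropy H = −Σ p log₂ p ≈ 2.5474 bits.
Huffman merges: 1/25+1/20→9/100; 9/100+9/100→9/50; 3/25+9/50→3/10; 21/100+23/100→11/25; 13/50+3/10→14/25; 11/25+14/25→1. L = 257/100 ≈ 2.5700.
Efficiency = H/L = 2.5474/2.5700 = 99.1%.

99.1%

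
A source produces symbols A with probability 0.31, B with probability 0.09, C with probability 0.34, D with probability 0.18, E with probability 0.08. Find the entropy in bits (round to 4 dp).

H = −Σ pᵢ log₂ pᵢ.
−0.31·log₂(0.31) = 0.5238
−0.09·log₂(0.09) = 0.3127
−0.34·log₂(0.34) = 0.5292
−0.18·log₂(0.18) = 0.4453
−0.08·log₂(0.08) = 0.2915
Sum ≈ 2.1024 → 2.1024 bits.

2.1024 bits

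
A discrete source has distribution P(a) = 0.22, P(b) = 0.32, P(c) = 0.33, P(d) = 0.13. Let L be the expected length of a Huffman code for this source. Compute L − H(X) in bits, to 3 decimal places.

0.083 bits

Entropy H = −Σ p log₂ p ≈ 1.9171 bits.
Huffman merges: 13/100+11/50→7/20; 8/25+33/100→13/20; 7/20+13/20→1. L = 2 ≈ 2.0000.
L − H = 2.0000 − 1.9171 = 0.083 bits.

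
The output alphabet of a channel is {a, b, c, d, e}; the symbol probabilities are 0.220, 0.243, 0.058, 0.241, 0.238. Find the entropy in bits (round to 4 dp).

2.2024 bits

H = −Σ pᵢ log₂ pᵢ.
−0.220·log₂(0.220) = 0.4806
−0.243·log₂(0.243) = 0.4960
−0.058·log₂(0.058) = 0.2383
−0.241·log₂(0.241) = 0.4947
−0.238·log₂(0.238) = 0.4929
Sum ≈ 2.2024 → 2.2024 bits.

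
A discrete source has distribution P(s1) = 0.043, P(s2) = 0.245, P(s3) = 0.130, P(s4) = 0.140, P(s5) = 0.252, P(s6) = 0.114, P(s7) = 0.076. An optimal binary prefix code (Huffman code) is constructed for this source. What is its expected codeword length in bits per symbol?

Repeatedly combine the two least-probable nodes; the expected code length is the sum of the merged weights.
merge 43/1000 + 19/250 → 119/1000
merge 57/500 + 119/1000 → 233/1000
merge 13/100 + 7/50 → 27/100
merge 233/1000 + 49/200 → 239/500
merge 63/250 + 27/100 → 261/500
merge 239/500 + 261/500 → 1
L = 119/1000 + 233/1000 + 27/100 + 239/500 + 261/500 + 1 = 1311/500 = 2.622 bits/symbol.

2.622 bits/symbol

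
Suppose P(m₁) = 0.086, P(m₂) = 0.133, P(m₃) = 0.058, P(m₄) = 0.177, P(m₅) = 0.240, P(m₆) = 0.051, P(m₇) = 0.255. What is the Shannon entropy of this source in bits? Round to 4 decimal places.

H = −Σ pᵢ log₂ pᵢ.
−0.086·log₂(0.086) = 0.3044
−0.133·log₂(0.133) = 0.3871
−0.058·log₂(0.058) = 0.2383
−0.177·log₂(0.177) = 0.4422
−0.240·log₂(0.240) = 0.4941
−0.051·log₂(0.051) = 0.2190
−0.255·log₂(0.255) = 0.5027
Sum ≈ 2.5877 → 2.5877 bits.

2.5877 bits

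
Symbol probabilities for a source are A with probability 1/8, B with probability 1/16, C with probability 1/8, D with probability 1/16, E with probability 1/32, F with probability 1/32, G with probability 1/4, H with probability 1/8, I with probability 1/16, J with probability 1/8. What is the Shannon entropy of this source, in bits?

3.0625 bits

Each probability is a power of 1/2, so log₂(1/p) is an integer.
H = Σ p·log₂(1/p) = 1/8·3 + 1/16·4 + 1/8·3 + 1/16·4 + 1/32·5 + 1/32·5 + 1/4·2 + 1/8·3 + 1/16·4 + 1/8·3 = 3.0625 bits.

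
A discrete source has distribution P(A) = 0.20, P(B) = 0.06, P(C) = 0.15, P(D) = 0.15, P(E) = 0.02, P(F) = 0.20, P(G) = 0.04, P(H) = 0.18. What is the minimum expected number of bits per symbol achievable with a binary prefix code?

Repeatedly combine the two least-probable nodes; the expected code length is the sum of the merged weights.
merge 1/50 + 1/25 → 3/50
merge 3/50 + 3/50 → 3/25
merge 3/25 + 3/20 → 27/100
merge 3/20 + 9/50 → 33/100
merge 1/5 + 1/5 → 2/5
merge 27/100 + 33/100 → 3/5
merge 2/5 + 3/5 → 1
L = 3/50 + 3/25 + 27/100 + 33/100 + 2/5 + 3/5 + 1 = 139/50 = 2.78 bits/symbol.

2.78 bits/symbol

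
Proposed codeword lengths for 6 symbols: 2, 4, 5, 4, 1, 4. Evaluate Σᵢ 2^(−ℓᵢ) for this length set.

With common denominator 2^5 = 32: Σ 2^(−ℓᵢ) = 8/32 + 2/32 + 1/32 + 2/32 + 16/32 + 2/32 = 31/32 = 0.96875.

0.96875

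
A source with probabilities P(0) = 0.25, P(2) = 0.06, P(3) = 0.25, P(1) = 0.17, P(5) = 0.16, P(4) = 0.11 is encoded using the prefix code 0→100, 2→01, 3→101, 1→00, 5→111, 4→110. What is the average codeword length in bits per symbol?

2.77 bits/symbol

L̄ = Σ pᵢ·ℓᵢ = 0.25·3 + 0.06·2 + 0.25·3 + 0.17·2 + 0.16·3 + 0.11·3 = 2.77 bits/symbol.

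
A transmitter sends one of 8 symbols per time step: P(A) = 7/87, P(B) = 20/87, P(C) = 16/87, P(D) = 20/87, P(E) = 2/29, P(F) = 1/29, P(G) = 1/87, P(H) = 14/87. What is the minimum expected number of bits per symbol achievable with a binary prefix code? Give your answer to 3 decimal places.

2.701 bits/symbol

Repeatedly combine the two least-probable nodes; the expected code length is the sum of the merged weights.
merge 1/87 + 1/29 → 4/87
merge 4/87 + 2/29 → 10/87
merge 7/87 + 10/87 → 17/87
merge 14/87 + 16/87 → 10/29
merge 17/87 + 20/87 → 37/87
merge 20/87 + 10/29 → 50/87
merge 37/87 + 50/87 → 1
L = 4/87 + 10/87 + 17/87 + 10/29 + 37/87 + 50/87 + 1 = 235/87 ≈ 2.701 bits/symbol.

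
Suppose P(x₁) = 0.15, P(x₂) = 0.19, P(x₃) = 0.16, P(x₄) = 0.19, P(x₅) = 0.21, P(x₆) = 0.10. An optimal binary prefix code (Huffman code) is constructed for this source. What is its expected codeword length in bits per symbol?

Repeatedly combine the two least-probable nodes; the expected code length is the sum of the merged weights.
merge 1/10 + 3/20 → 1/4
merge 4/25 + 19/100 → 7/20
merge 19/100 + 21/100 → 2/5
merge 1/4 + 7/20 → 3/5
merge 2/5 + 3/5 → 1
L = 1/4 + 7/20 + 2/5 + 3/5 + 1 = 13/5 = 2.6 bits/symbol.

2.6 bits/symbol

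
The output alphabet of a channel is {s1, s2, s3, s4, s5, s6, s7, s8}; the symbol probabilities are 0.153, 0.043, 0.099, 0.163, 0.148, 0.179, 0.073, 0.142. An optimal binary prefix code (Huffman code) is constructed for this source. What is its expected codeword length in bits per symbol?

2.937 bits/symbol

Repeatedly combine the two least-probable nodes; the expected code length is the sum of the merged weights.
merge 43/1000 + 73/1000 → 29/250
merge 99/1000 + 29/250 → 43/200
merge 71/500 + 37/250 → 29/100
merge 153/1000 + 163/1000 → 79/250
merge 179/1000 + 43/200 → 197/500
merge 29/100 + 79/250 → 303/500
merge 197/500 + 303/500 → 1
L = 29/250 + 43/200 + 29/100 + 79/250 + 197/500 + 303/500 + 1 = 2937/1000 = 2.937 bits/symbol.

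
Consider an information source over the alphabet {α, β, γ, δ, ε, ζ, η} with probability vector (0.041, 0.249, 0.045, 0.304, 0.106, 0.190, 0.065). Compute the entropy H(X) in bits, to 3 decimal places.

2.467 bits

H = −Σ pᵢ log₂ pᵢ.
−0.041·log₂(0.041) = 0.1889
−0.249·log₂(0.249) = 0.4994
−0.045·log₂(0.045) = 0.2013
−0.304·log₂(0.304) = 0.5222
−0.106·log₂(0.106) = 0.3432
−0.190·log₂(0.190) = 0.4552
−0.065·log₂(0.065) = 0.2563
Sum ≈ 2.4667 → 2.467 bits.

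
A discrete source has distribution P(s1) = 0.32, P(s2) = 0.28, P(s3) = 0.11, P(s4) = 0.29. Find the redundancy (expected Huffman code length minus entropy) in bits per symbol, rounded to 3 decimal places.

0.092 bits

Entropy H = −Σ p log₂ p ≈ 1.9084 bits.
Huffman merges: 11/100+7/25→39/100; 29/100+8/25→61/100; 39/100+61/100→1. L = 2 ≈ 2.0000.
L − H = 2.0000 − 1.9084 = 0.092 bits.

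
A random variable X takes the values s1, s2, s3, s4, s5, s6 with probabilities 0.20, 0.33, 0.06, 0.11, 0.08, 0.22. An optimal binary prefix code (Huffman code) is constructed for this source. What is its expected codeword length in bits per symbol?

2.39 bits/symbol

Repeatedly combine the two least-probable nodes; the expected code length is the sum of the merged weights.
merge 3/50 + 2/25 → 7/50
merge 11/100 + 7/50 → 1/4
merge 1/5 + 11/50 → 21/50
merge 1/4 + 33/100 → 29/50
merge 21/50 + 29/50 → 1
L = 7/50 + 1/4 + 21/50 + 29/50 + 1 = 239/100 = 2.39 bits/symbol.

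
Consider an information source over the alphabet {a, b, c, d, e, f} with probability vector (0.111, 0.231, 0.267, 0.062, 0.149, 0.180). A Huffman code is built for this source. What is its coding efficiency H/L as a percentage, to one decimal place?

98.3%

Entropy H = −Σ p log₂ p ≈ 2.4523 bits.
Huffman merges: 31/500+111/1000→173/1000; 149/1000+173/1000→161/500; 9/50+231/1000→411/1000; 267/1000+161/500→589/1000; 411/1000+589/1000→1. L = 499/200 ≈ 2.4950.
Efficiency = H/L = 2.4523/2.4950 = 98.3%.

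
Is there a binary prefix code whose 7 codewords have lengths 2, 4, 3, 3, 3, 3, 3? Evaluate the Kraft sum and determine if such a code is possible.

0.9375; yes

With common denominator 2^4 = 16: Σ 2^(−ℓᵢ) = 4/16 + 1/16 + 2/16 + 2/16 + 2/16 + 2/16 + 2/16 = 15/16 = 0.9375.
Kraft's inequality requires Σ ≤ 1; here Σ = 0.9375 ≤ 1, so such a prefix code exists.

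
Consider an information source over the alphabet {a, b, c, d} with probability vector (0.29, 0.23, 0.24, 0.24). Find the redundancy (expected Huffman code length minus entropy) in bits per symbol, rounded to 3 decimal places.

0.006 bits

Entropy H = −Σ p log₂ p ≈ 1.9938 bits.
Huffman merges: 23/100+6/25→47/100; 6/25+29/100→53/100; 47/100+53/100→1. L = 2 ≈ 2.0000.
L − H = 2.0000 − 1.9938 = 0.006 bits.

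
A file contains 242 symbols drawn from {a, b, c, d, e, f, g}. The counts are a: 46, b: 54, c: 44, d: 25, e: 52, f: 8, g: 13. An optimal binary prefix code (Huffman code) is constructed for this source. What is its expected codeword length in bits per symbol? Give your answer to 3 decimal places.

2.649 bits/symbol

Probabilities are the counts divided by 242.
Repeatedly combine the two least-probable nodes; the expected code length is the sum of the merged weights.
merge 4/121 + 13/242 → 21/242
merge 21/242 + 25/242 → 23/121
merge 2/11 + 23/121 → 45/121
merge 23/121 + 26/121 → 49/121
merge 27/121 + 45/121 → 72/121
merge 49/121 + 72/121 → 1
L = 21/242 + 23/121 + 45/121 + 49/121 + 72/121 + 1 = 641/242 ≈ 2.649 bits/symbol.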